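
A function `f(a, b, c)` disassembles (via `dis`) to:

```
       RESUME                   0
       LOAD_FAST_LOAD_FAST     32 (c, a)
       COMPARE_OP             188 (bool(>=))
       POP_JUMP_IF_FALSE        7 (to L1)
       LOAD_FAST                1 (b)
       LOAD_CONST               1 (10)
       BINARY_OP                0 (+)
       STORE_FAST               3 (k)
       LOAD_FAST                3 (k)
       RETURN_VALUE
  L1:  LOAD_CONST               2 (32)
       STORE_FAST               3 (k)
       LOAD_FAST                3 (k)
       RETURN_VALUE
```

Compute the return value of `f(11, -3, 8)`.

32

LOAD_FAST_LOAD_FAST c,a → push 8,11. Stack: [8, 11]
COMPARE_OP bool(>=) → 8 vs 11 = False. Stack: [False]
POP_JUMP_IF_FALSE → pop False; jump. Stack: []
LOAD_CONST → push 32. Stack: [32]
STORE_FAST k → k=32. Stack: []
LOAD_FAST k → push 32. Stack: [32]
RETURN_VALUE → return 32.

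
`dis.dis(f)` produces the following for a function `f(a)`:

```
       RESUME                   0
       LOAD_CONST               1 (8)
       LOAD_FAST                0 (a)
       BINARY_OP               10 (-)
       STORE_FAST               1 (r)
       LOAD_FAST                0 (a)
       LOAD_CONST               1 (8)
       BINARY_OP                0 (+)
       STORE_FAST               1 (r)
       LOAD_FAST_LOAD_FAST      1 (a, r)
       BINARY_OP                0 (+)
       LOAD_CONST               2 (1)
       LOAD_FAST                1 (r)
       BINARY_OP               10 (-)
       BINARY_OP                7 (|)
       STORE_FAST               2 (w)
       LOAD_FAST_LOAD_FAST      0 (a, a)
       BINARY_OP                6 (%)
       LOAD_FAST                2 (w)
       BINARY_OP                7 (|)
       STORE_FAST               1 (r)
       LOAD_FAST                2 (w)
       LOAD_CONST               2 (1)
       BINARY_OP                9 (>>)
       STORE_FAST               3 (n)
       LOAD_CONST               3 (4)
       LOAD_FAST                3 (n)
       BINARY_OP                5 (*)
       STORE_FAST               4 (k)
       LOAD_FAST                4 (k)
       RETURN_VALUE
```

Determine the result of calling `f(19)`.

-36

LOAD_CONST → push 8. Stack: [8]
LOAD_FAST a → push 19. Stack: [8, 19]
BINARY_OP - → 8 - 19 = -11. Stack: [-11]
STORE_FAST r → r=-11. Stack: []
LOAD_FAST a → push 19. Stack: [19]
LOAD_CONST → push 8. Stack: [19, 8]
BINARY_OP + → 19 + 8 = 27. Stack: [27]
STORE_FAST r → r=27. Stack: []
LOAD_FAST_LOAD_FAST a,r → push 19,27. Stack: [19, 27]
BINARY_OP + → 19 + 27 = 46. Stack: [46]
LOAD_CONST → push 1. Stack: [46, 1]
LOAD_FAST r → push 27. Stack: [46, 1, 27]
BINARY_OP - → 1 - 27 = -26. Stack: [46, -26]
BINARY_OP | → 46 | -26 = -18. Stack: [-18]
STORE_FAST w → w=-18. Stack: []
LOAD_FAST_LOAD_FAST a,a → push 19,19. Stack: [19, 19]
BINARY_OP % → 19 % 19 = 0. Stack: [0]
LOAD_FAST w → push -18. Stack: [0, -18]
BINARY_OP | → 0 | -18 = -18. Stack: [-18]
STORE_FAST r → r=-18. Stack: []
LOAD_FAST w → push -18. Stack: [-18]
LOAD_CONST → push 1. Stack: [-18, 1]
BINARY_OP >> → -18 >> 1 = -9. Stack: [-9]
STORE_FAST n → n=-9. Stack: []
LOAD_CONST → push 4. Stack: [4]
LOAD_FAST n → push -9. Stack: [4, -9]
BINARY_OP * → 4 * -9 = -36. Stack: [-36]
STORE_FAST k → k=-36. Stack: []
LOAD_FAST k → push -36. Stack: [-36]
RETURN_VALUE → return -36.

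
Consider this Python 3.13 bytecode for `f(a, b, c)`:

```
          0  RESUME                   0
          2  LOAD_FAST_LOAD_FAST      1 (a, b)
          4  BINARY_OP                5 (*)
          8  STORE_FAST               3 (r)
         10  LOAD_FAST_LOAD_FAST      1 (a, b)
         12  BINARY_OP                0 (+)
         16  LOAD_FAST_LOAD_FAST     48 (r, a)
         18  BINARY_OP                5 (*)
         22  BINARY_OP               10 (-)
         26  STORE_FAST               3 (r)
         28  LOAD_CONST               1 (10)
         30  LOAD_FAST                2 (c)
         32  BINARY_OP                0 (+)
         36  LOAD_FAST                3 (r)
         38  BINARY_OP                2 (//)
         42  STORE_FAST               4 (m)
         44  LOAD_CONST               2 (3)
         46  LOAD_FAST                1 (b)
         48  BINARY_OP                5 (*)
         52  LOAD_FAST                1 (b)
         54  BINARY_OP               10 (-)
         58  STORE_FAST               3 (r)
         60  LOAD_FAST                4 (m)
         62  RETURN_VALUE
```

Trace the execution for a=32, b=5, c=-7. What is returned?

-1

LOAD_FAST_LOAD_FAST a,b → push 32,5. Stack: [32, 5]
BINARY_OP * → 32 * 5 = 160. Stack: [160]
STORE_FAST r → r=160. Stack: []
LOAD_FAST_LOAD_FAST a,b → push 32,5. Stack: [32, 5]
BINARY_OP + → 32 + 5 = 37. Stack: [37]
LOAD_FAST_LOAD_FAST r,a → push 160,32. Stack: [37, 160, 32]
BINARY_OP * → 160 * 32 = 5120. Stack: [37, 5120]
BINARY_OP - → 37 - 5120 = -5083. Stack: [-5083]
STORE_FAST r → r=-5083. Stack: []
LOAD_CONST → push 10. Stack: [10]
LOAD_FAST c → push -7. Stack: [10, -7]
BINARY_OP + → 10 + -7 = 3. Stack: [3]
LOAD_FAST r → push -5083. Stack: [3, -5083]
BINARY_OP // → 3 // -5083 = -1. Stack: [-1]
STORE_FAST m → m=-1. Stack: []
LOAD_CONST → push 3. Stack: [3]
LOAD_FAST b → push 5. Stack: [3, 5]
BINARY_OP * → 3 * 5 = 15. Stack: [15]
LOAD_FAST b → push 5. Stack: [15, 5]
BINARY_OP - → 15 - 5 = 10. Stack: [10]
STORE_FAST r → r=10. Stack: []
LOAD_FAST m → push -1. Stack: [-1]
RETURN_VALUE → return -1.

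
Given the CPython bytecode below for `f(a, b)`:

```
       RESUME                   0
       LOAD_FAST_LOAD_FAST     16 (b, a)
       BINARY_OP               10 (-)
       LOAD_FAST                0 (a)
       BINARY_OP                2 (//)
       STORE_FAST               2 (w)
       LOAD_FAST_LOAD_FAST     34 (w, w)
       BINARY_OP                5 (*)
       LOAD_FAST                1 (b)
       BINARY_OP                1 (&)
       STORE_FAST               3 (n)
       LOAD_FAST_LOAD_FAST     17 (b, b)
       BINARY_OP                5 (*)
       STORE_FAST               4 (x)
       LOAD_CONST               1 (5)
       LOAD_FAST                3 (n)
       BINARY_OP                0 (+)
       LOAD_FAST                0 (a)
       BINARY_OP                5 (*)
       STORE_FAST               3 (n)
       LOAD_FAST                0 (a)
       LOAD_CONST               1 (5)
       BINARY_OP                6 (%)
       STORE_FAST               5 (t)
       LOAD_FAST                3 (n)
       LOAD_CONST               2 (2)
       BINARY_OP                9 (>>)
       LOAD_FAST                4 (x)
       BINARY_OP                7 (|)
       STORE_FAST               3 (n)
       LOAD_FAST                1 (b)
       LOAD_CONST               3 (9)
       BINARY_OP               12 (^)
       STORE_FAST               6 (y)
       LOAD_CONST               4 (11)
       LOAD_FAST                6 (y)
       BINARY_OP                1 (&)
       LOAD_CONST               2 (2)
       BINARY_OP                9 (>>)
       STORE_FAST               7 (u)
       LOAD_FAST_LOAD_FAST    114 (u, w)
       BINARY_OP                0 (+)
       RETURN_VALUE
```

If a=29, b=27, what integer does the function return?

-1

LOAD_FAST_LOAD_FAST b,a → push 27,29. Stack: [27, 29]
BINARY_OP - → 27 - 29 = -2. Stack: [-2]
LOAD_FAST a → push 29. Stack: [-2, 29]
BINARY_OP // → -2 // 29 = -1. Stack: [-1]
STORE_FAST w → w=-1. Stack: []
LOAD_FAST_LOAD_FAST w,w → push -1,-1. Stack: [-1, -1]
BINARY_OP * → -1 * -1 = 1. Stack: [1]
LOAD_FAST b → push 27. Stack: [1, 27]
BINARY_OP & → 1 & 27 = 1. Stack: [1]
STORE_FAST n → n=1. Stack: []
LOAD_FAST_LOAD_FAST b,b → push 27,27. Stack: [27, 27]
BINARY_OP * → 27 * 27 = 729. Stack: [729]
STORE_FAST x → x=729. Stack: []
LOAD_CONST → push 5. Stack: [5]
LOAD_FAST n → push 1. Stack: [5, 1]
BINARY_OP + → 5 + 1 = 6. Stack: [6]
LOAD_FAST a → push 29. Stack: [6, 29]
BINARY_OP * → 6 * 29 = 174. Stack: [174]
STORE_FAST n → n=174. Stack: []
LOAD_FAST a → push 29. Stack: [29]
LOAD_CONST → push 5. Stack: [29, 5]
BINARY_OP % → 29 % 5 = 4. Stack: [4]
STORE_FAST t → t=4. Stack: []
LOAD_FAST n → push 174. Stack: [174]
LOAD_CONST → push 2. Stack: [174, 2]
BINARY_OP >> → 174 >> 2 = 43. Stack: [43]
LOAD_FAST x → push 729. Stack: [43, 729]
BINARY_OP | → 43 | 729 = 763. Stack: [763]
STORE_FAST n → n=763. Stack: []
LOAD_FAST b → push 27. Stack: [27]
LOAD_CONST → push 9. Stack: [27, 9]
BINARY_OP ^ → 27 ^ 9 = 18. Stack: [18]
STORE_FAST y → y=18. Stack: []
LOAD_CONST → push 11. Stack: [11]
LOAD_FAST y → push 18. Stack: [11, 18]
BINARY_OP & → 11 & 18 = 2. Stack: [2]
LOAD_CONST → push 2. Stack: [2, 2]
BINARY_OP >> → 2 >> 2 = 0. Stack: [0]
STORE_FAST u → u=0. Stack: []
LOAD_FAST_LOAD_FAST u,w → push 0,-1. Stack: [0, -1]
BINARY_OP + → 0 + -1 = -1. Stack: [-1]
RETURN_VALUE → return -1.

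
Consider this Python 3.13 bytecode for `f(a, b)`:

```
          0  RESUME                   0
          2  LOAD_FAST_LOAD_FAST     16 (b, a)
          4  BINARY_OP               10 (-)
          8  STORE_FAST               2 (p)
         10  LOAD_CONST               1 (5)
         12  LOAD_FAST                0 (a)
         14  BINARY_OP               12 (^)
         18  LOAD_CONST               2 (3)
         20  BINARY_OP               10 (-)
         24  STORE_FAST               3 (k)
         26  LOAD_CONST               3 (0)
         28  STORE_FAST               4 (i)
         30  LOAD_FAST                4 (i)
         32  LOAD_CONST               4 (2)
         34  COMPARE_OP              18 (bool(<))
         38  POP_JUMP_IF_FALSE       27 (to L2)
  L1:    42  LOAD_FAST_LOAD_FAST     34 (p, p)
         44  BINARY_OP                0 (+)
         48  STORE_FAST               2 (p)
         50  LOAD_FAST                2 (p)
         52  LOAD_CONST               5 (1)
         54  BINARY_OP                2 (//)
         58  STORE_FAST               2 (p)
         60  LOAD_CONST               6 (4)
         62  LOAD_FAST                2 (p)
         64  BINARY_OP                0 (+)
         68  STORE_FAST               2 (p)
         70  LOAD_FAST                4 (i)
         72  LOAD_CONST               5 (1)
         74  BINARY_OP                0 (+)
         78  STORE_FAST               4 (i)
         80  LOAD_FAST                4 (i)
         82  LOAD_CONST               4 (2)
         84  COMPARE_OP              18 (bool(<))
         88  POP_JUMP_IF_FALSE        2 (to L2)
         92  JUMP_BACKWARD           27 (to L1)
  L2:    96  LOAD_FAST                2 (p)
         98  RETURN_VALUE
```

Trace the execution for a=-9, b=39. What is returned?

LOAD_FAST_LOAD_FAST b,a → push 39,-9. Stack: [39, -9]
BINARY_OP - → 39 - -9 = 48. Stack: [48]
STORE_FAST p → p=48. Stack: []
LOAD_CONST → push 5. Stack: [5]
LOAD_FAST a → push -9. Stack: [5, -9]
BINARY_OP ^ → 5 ^ -9 = -14. Stack: [-14]
LOAD_CONST → push 3. Stack: [-14, 3]
BINARY_OP - → -14 - 3 = -17. Stack: [-17]
STORE_FAST k → k=-17. Stack: []
LOAD_CONST → push 0. Stack: [0]
STORE_FAST i → i=0. Stack: []
LOAD_FAST i → push 0. Stack: [0]
LOAD_CONST → push 2. Stack: [0, 2]
COMPARE_OP bool(<) → 0 vs 2 = True. Stack: [True]
POP_JUMP_IF_FALSE → pop True; no jump. Stack: []
LOAD_FAST_LOAD_FAST p,p → push 48,48. Stack: [48, 48]
BINARY_OP + → 48 + 48 = 96. Stack: [96]
STORE_FAST p → p=96. Stack: []
LOAD_FAST p → push 96. Stack: [96]
LOAD_CONST → push 1. Stack: [96, 1]
BINARY_OP // → 96 // 1 = 96. Stack: [96]
STORE_FAST p → p=96. Stack: []
LOAD_CONST → push 4. Stack: [4]
LOAD_FAST p → push 96. Stack: [4, 96]
BINARY_OP + → 4 + 96 = 100. Stack: [100]
STORE_FAST p → p=100. Stack: []
LOAD_FAST i → push 0. Stack: [0]
LOAD_CONST → push 1. Stack: [0, 1]
BINARY_OP + → 0 + 1 = 1. Stack: [1]
STORE_FAST i → i=1. Stack: []
LOAD_FAST i → push 1. Stack: [1]
LOAD_CONST → push 2. Stack: [1, 2]
COMPARE_OP bool(<) → 1 vs 2 = True. Stack: [True]
POP_JUMP_IF_FALSE → pop True; no jump. Stack: []
LOAD_FAST_LOAD_FAST p,p → push 100,100. Stack: [100, 100]
BINARY_OP + → 100 + 100 = 200. Stack: [200]
STORE_FAST p → p=200. Stack: []
LOAD_FAST p → push 200. Stack: [200]
LOAD_CONST → push 1. Stack: [200, 1]
BINARY_OP // → 200 // 1 = 200. Stack: [200]
STORE_FAST p → p=200. Stack: []
LOAD_CONST → push 4. Stack: [4]
LOAD_FAST p → push 200. Stack: [4, 200]
BINARY_OP + → 4 + 200 = 204. Stack: [204]
STORE_FAST p → p=204. Stack: []
LOAD_FAST i → push 1. Stack: [1]
LOAD_CONST → push 1. Stack: [1, 1]
BINARY_OP + → 1 + 1 = 2. Stack: [2]
STORE_FAST i → i=2. Stack: []
LOAD_FAST i → push 2. Stack: [2]
LOAD_CONST → push 2. Stack: [2, 2]
COMPARE_OP bool(<) → 2 vs 2 = False. Stack: [False]
POP_JUMP_IF_FALSE → pop False; jump. Stack: []
LOAD_FAST p → push 204. Stack: [204]
RETURN_VALUE → return 204.

204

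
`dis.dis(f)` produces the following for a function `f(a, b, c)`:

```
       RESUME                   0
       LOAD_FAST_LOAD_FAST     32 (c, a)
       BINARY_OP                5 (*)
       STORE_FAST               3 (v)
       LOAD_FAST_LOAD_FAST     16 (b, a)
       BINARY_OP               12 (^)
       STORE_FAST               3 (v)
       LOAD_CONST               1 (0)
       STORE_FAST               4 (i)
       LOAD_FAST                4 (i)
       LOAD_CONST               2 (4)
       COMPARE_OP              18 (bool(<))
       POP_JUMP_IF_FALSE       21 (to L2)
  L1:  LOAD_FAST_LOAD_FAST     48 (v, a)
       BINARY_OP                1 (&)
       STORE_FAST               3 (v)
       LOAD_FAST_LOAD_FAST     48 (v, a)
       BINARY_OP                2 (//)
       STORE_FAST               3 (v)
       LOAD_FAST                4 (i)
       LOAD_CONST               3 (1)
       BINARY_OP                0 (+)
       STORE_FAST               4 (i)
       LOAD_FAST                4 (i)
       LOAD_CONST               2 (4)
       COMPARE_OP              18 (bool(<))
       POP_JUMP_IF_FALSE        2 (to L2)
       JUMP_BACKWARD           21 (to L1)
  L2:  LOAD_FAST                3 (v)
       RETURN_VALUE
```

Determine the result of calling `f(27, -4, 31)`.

LOAD_FAST_LOAD_FAST c,a → push 31,27
BINARY_OP * → 31 * 27 = 837
STORE_FAST v → v=837
LOAD_FAST_LOAD_FAST b,a → push -4,27
BINARY_OP ^ → -4 ^ 27 = -25
STORE_FAST v → v=-25
LOAD_CONST → push 0
STORE_FAST i → i=0
LOAD_FAST i → push 0
LOAD_CONST → push 4
COMPARE_OP bool(<) → 0 vs 4 = True
POP_JUMP_IF_FALSE → pop True; no jump
LOAD_FAST_LOAD_FAST v,a → push -25,27
BINARY_OP & → -25 & 27 = 3
STORE_FAST v → v=3
LOAD_FAST_LOAD_FAST v,a → push 3,27
BINARY_OP // → 3 // 27 = 0
STORE_FAST v → v=0
LOAD_FAST i → push 0
LOAD_CONST → push 1
BINARY_OP + → 0 + 1 = 1
STORE_FAST i → i=1
LOAD_FAST i → push 1
LOAD_CONST → push 4
COMPARE_OP bool(<) → 1 vs 4 = True
POP_JUMP_IF_FALSE → pop True; no jump
LOAD_FAST_LOAD_FAST v,a → push 0,27
BINARY_OP & → 0 & 27 = 0
STORE_FAST v → v=0
LOAD_FAST_LOAD_FAST v,a → push 0,27
BINARY_OP // → 0 // 27 = 0
STORE_FAST v → v=0
LOAD_FAST i → push 1
LOAD_CONST → push 1
BINARY_OP + → 1 + 1 = 2
STORE_FAST i → i=2
LOAD_FAST i → push 2
LOAD_CONST → push 4
COMPARE_OP bool(<) → 2 vs 4 = True
POP_JUMP_IF_FALSE → pop True; no jump
LOAD_FAST_LOAD_FAST v,a → push 0,27
BINARY_OP & → 0 & 27 = 0
STORE_FAST v → v=0
LOAD_FAST_LOAD_FAST v,a → push 0,27
BINARY_OP // → 0 // 27 = 0
STORE_FAST v → v=0
LOAD_FAST i → push 2
LOAD_CONST → push 1
BINARY_OP + → 2 + 1 = 3
STORE_FAST i → i=3
LOAD_FAST i → push 3
LOAD_CONST → push 4
COMPARE_OP bool(<) → 3 vs 4 = True
POP_JUMP_IF_FALSE → pop True; no jump
LOAD_FAST_LOAD_FAST v,a → push 0,27
BINARY_OP & → 0 & 27 = 0
STORE_FAST v → v=0
LOAD_FAST_LOAD_FAST v,a → push 0,27
BINARY_OP // → 0 // 27 = 0
STORE_FAST v → v=0
LOAD_FAST i → push 3
LOAD_CONST → push 1
BINARY_OP + → 3 + 1 = 4
STORE_FAST i → i=4
LOAD_FAST i → push 4
LOAD_CONST → push 4
COMPARE_OP bool(<) → 4 vs 4 = False
POP_JUMP_IF_FALSE → pop False; jump
LOAD_FAST v → push 0
RETURN_VALUE → return 0.

0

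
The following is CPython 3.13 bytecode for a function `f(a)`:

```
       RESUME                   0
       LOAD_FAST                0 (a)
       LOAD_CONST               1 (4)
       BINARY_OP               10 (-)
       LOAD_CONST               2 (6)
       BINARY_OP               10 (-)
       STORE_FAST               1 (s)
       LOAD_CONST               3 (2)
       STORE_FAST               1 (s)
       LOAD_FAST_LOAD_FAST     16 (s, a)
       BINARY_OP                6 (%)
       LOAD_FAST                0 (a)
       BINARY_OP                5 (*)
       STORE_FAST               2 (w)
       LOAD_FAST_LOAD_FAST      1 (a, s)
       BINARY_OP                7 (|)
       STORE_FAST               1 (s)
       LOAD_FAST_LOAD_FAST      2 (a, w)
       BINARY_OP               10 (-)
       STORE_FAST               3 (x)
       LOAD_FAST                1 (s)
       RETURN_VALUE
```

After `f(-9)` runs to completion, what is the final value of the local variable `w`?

LOAD_FAST a → push -9. Stack: [-9]
LOAD_CONST → push 4. Stack: [-9, 4]
BINARY_OP - → -9 - 4 = -13. Stack: [-13]
LOAD_CONST → push 6. Stack: [-13, 6]
BINARY_OP - → -13 - 6 = -19. Stack: [-19]
STORE_FAST s → s=-19. Stack: []
LOAD_CONST → push 2. Stack: [2]
STORE_FAST s → s=2. Stack: []
LOAD_FAST_LOAD_FAST s,a → push 2,-9. Stack: [2, -9]
BINARY_OP % → 2 % -9 = -7. Stack: [-7]
LOAD_FAST a → push -9. Stack: [-7, -9]
BINARY_OP * → -7 * -9 = 63. Stack: [63]
STORE_FAST w → w=63. Stack: []
LOAD_FAST_LOAD_FAST a,s → push -9,2. Stack: [-9, 2]
BINARY_OP | → -9 | 2 = -9. Stack: [-9]
STORE_FAST s → s=-9. Stack: []
LOAD_FAST_LOAD_FAST a,w → push -9,63. Stack: [-9, 63]
BINARY_OP - → -9 - 63 = -72. Stack: [-72]
STORE_FAST x → x=-72. Stack: []
LOAD_FAST s → push -9. Stack: [-9]
RETURN_VALUE → return -9.

63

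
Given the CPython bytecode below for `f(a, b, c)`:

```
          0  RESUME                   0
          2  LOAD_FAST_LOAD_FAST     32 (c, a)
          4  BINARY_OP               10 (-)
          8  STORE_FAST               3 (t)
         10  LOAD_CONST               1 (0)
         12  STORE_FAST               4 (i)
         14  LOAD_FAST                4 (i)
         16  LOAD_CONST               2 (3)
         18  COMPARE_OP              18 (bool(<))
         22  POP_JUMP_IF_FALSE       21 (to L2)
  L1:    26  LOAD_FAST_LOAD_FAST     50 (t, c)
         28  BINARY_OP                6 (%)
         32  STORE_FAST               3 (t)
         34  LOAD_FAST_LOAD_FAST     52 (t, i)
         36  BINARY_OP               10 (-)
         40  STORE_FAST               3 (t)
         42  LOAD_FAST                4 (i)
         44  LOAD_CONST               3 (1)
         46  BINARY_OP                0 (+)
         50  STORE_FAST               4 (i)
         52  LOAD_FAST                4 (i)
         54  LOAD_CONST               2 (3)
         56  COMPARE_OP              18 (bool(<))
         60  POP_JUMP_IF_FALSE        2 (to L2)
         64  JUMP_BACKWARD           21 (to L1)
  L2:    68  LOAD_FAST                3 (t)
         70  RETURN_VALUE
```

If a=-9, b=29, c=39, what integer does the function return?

6

LOAD_FAST_LOAD_FAST c,a → push 39,-9. Stack: [39, -9]
BINARY_OP - → 39 - -9 = 48. Stack: [48]
STORE_FAST t → t=48. Stack: []
LOAD_CONST → push 0. Stack: [0]
STORE_FAST i → i=0. Stack: []
LOAD_FAST i → push 0. Stack: [0]
LOAD_CONST → push 3. Stack: [0, 3]
COMPARE_OP bool(<) → 0 vs 3 = True. Stack: [True]
POP_JUMP_IF_FALSE → pop True; no jump. Stack: []
LOAD_FAST_LOAD_FAST t,c → push 48,39. Stack: [48, 39]
BINARY_OP % → 48 % 39 = 9. Stack: [9]
STORE_FAST t → t=9. Stack: []
LOAD_FAST_LOAD_FAST t,i → push 9,0. Stack: [9, 0]
BINARY_OP - → 9 - 0 = 9. Stack: [9]
STORE_FAST t → t=9. Stack: []
LOAD_FAST i → push 0. Stack: [0]
LOAD_CONST → push 1. Stack: [0, 1]
BINARY_OP + → 0 + 1 = 1. Stack: [1]
STORE_FAST i → i=1. Stack: []
LOAD_FAST i → push 1. Stack: [1]
LOAD_CONST → push 3. Stack: [1, 3]
COMPARE_OP bool(<) → 1 vs 3 = True. Stack: [True]
POP_JUMP_IF_FALSE → pop True; no jump. Stack: []
LOAD_FAST_LOAD_FAST t,c → push 9,39. Stack: [9, 39]
BINARY_OP % → 9 % 39 = 9. Stack: [9]
STORE_FAST t → t=9. Stack: []
LOAD_FAST_LOAD_FAST t,i → push 9,1. Stack: [9, 1]
BINARY_OP - → 9 - 1 = 8. Stack: [8]
STORE_FAST t → t=8. Stack: []
LOAD_FAST i → push 1. Stack: [1]
LOAD_CONST → push 1. Stack: [1, 1]
BINARY_OP + → 1 + 1 = 2. Stack: [2]
STORE_FAST i → i=2. Stack: []
LOAD_FAST i → push 2. Stack: [2]
LOAD_CONST → push 3. Stack: [2, 3]
COMPARE_OP bool(<) → 2 vs 3 = True. Stack: [True]
POP_JUMP_IF_FALSE → pop True; no jump. Stack: []
LOAD_FAST_LOAD_FAST t,c → push 8,39. Stack: [8, 39]
BINARY_OP % → 8 % 39 = 8. Stack: [8]
STORE_FAST t → t=8. Stack: []
LOAD_FAST_LOAD_FAST t,i → push 8,2. Stack: [8, 2]
BINARY_OP - → 8 - 2 = 6. Stack: [6]
STORE_FAST t → t=6. Stack: []
LOAD_FAST i → push 2. Stack: [2]
LOAD_CONST → push 1. Stack: [2, 1]
BINARY_OP + → 2 + 1 = 3. Stack: [3]
STORE_FAST i → i=3. Stack: []
LOAD_FAST i → push 3. Stack: [3]
LOAD_CONST → push 3. Stack: [3, 3]
COMPARE_OP bool(<) → 3 vs 3 = False. Stack: [False]
POP_JUMP_IF_FALSE → pop False; jump. Stack: []
LOAD_FAST t → push 6. Stack: [6]
RETURN_VALUE → return 6.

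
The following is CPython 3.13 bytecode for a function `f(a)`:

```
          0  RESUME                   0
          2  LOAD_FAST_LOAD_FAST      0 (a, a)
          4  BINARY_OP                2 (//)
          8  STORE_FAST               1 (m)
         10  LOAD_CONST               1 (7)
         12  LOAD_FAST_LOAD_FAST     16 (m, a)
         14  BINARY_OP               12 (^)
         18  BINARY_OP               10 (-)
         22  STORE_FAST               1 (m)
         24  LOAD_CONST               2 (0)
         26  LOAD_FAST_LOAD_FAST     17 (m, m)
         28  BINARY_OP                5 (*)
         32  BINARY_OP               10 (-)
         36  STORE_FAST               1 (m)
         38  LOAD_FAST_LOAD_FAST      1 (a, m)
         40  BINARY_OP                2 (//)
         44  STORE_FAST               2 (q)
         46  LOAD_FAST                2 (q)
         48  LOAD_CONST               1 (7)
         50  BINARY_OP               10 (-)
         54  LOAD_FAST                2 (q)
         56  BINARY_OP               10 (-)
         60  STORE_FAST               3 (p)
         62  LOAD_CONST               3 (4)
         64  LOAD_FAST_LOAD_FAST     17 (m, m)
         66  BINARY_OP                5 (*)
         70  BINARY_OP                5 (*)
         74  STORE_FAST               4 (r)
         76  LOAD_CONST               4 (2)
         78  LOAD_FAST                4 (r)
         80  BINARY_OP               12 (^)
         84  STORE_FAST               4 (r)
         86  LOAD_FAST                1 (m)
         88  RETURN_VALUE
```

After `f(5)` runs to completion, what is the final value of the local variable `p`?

-7

LOAD_FAST_LOAD_FAST a,a → push 5,5. Stack: [5, 5]
BINARY_OP // → 5 // 5 = 1. Stack: [1]
STORE_FAST m → m=1. Stack: []
LOAD_CONST → push 7. Stack: [7]
LOAD_FAST_LOAD_FAST m,a → push 1,5. Stack: [7, 1, 5]
BINARY_OP ^ → 1 ^ 5 = 4. Stack: [7, 4]
BINARY_OP - → 7 - 4 = 3. Stack: [3]
STORE_FAST m → m=3. Stack: []
LOAD_CONST → push 0. Stack: [0]
LOAD_FAST_LOAD_FAST m,m → push 3,3. Stack: [0, 3, 3]
BINARY_OP * → 3 * 3 = 9. Stack: [0, 9]
BINARY_OP - → 0 - 9 = -9. Stack: [-9]
STORE_FAST m → m=-9. Stack: []
LOAD_FAST_LOAD_FAST a,m → push 5,-9. Stack: [5, -9]
BINARY_OP // → 5 // -9 = -1. Stack: [-1]
STORE_FAST q → q=-1. Stack: []
LOAD_FAST q → push -1. Stack: [-1]
LOAD_CONST → push 7. Stack: [-1, 7]
BINARY_OP - → -1 - 7 = -8. Stack: [-8]
LOAD_FAST q → push -1. Stack: [-8, -1]
BINARY_OP - → -8 - -1 = -7. Stack: [-7]
STORE_FAST p → p=-7. Stack: []
LOAD_CONST → push 4. Stack: [4]
LOAD_FAST_LOAD_FAST m,m → push -9,-9. Stack: [4, -9, -9]
BINARY_OP * → -9 * -9 = 81. Stack: [4, 81]
BINARY_OP * → 4 * 81 = 324. Stack: [324]
STORE_FAST r → r=324. Stack: []
LOAD_CONST → push 2. Stack: [2]
LOAD_FAST r → push 324. Stack: [2, 324]
BINARY_OP ^ → 2 ^ 324 = 326. Stack: [326]
STORE_FAST r → r=326. Stack: []
LOAD_FAST m → push -9. Stack: [-9]
RETURN_VALUE → return -9.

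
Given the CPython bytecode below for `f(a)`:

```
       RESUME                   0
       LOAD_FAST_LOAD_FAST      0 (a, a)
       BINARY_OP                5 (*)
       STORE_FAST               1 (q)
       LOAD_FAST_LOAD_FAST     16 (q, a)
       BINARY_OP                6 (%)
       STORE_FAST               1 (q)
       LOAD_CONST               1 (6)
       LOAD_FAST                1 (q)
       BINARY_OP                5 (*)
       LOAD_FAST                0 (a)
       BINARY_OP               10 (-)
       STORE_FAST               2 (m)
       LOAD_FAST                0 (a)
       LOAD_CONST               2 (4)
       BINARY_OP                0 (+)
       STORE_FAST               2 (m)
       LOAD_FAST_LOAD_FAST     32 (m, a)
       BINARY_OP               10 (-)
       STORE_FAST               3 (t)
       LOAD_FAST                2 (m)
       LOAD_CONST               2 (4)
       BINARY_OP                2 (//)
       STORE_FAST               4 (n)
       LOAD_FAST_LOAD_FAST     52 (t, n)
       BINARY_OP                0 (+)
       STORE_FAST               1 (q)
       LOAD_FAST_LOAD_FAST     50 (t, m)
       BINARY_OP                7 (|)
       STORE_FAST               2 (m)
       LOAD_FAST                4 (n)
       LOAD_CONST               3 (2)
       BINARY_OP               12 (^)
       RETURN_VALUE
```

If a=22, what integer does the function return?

4

LOAD_FAST_LOAD_FAST a,a → push 22,22. Stack: [22, 22]
BINARY_OP * → 22 * 22 = 484. Stack: [484]
STORE_FAST q → q=484. Stack: []
LOAD_FAST_LOAD_FAST q,a → push 484,22. Stack: [484, 22]
BINARY_OP % → 484 % 22 = 0. Stack: [0]
STORE_FAST q → q=0. Stack: []
LOAD_CONST → push 6. Stack: [6]
LOAD_FAST q → push 0. Stack: [6, 0]
BINARY_OP * → 6 * 0 = 0. Stack: [0]
LOAD_FAST a → push 22. Stack: [0, 22]
BINARY_OP - → 0 - 22 = -22. Stack: [-22]
STORE_FAST m → m=-22. Stack: []
LOAD_FAST a → push 22. Stack: [22]
LOAD_CONST → push 4. Stack: [22, 4]
BINARY_OP + → 22 + 4 = 26. Stack: [26]
STORE_FAST m → m=26. Stack: []
LOAD_FAST_LOAD_FAST m,a → push 26,22. Stack: [26, 22]
BINARY_OP - → 26 - 22 = 4. Stack: [4]
STORE_FAST t → t=4. Stack: []
LOAD_FAST m → push 26. Stack: [26]
LOAD_CONST → push 4. Stack: [26, 4]
BINARY_OP // → 26 // 4 = 6. Stack: [6]
STORE_FAST n → n=6. Stack: []
LOAD_FAST_LOAD_FAST t,n → push 4,6. Stack: [4, 6]
BINARY_OP + → 4 + 6 = 10. Stack: [10]
STORE_FAST q → q=10. Stack: []
LOAD_FAST_LOAD_FAST t,m → push 4,26. Stack: [4, 26]
BINARY_OP | → 4 | 26 = 30. Stack: [30]
STORE_FAST m → m=30. Stack: []
LOAD_FAST n → push 6. Stack: [6]
LOAD_CONST → push 2. Stack: [6, 2]
BINARY_OP ^ → 6 ^ 2 = 4. Stack: [4]
RETURN_VALUE → return 4.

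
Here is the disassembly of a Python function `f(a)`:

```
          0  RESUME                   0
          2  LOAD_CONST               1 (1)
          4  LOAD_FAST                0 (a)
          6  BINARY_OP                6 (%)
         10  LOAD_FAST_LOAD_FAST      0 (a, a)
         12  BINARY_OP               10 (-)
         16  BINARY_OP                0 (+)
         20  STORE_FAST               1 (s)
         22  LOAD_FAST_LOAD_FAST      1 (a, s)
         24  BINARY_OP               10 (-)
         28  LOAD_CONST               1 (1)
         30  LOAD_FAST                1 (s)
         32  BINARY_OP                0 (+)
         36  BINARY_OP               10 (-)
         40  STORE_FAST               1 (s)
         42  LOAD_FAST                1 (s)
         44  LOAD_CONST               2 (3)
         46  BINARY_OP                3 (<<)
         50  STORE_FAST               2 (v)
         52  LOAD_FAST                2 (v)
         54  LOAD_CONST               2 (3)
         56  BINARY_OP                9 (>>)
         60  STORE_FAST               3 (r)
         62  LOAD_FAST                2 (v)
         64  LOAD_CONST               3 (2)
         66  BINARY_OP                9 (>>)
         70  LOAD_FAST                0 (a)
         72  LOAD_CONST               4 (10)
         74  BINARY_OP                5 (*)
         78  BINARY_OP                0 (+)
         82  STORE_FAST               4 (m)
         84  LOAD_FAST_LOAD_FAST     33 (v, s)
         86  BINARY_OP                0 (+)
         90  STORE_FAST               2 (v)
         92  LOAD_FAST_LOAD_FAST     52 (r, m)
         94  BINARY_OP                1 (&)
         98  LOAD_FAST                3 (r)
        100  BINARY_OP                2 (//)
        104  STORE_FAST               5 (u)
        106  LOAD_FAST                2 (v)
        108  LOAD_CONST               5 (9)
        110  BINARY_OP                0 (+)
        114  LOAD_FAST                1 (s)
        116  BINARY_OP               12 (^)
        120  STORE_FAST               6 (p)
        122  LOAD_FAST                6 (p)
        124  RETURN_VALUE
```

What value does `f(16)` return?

LOAD_CONST → push 1. Stack: [1]
LOAD_FAST a → push 16. Stack: [1, 16]
BINARY_OP % → 1 % 16 = 1. Stack: [1]
LOAD_FAST_LOAD_FAST a,a → push 16,16. Stack: [1, 16, 16]
BINARY_OP - → 16 - 16 = 0. Stack: [1, 0]
BINARY_OP + → 1 + 0 = 1. Stack: [1]
STORE_FAST s → s=1. Stack: []
LOAD_FAST_LOAD_FAST a,s → push 16,1. Stack: [16, 1]
BINARY_OP - → 16 - 1 = 15. Stack: [15]
LOAD_CONST → push 1. Stack: [15, 1]
LOAD_FAST s → push 1. Stack: [15, 1, 1]
BINARY_OP + → 1 + 1 = 2. Stack: [15, 2]
BINARY_OP - → 15 - 2 = 13. Stack: [13]
STORE_FAST s → s=13. Stack: []
LOAD_FAST s → push 13. Stack: [13]
LOAD_CONST → push 3. Stack: [13, 3]
BINARY_OP << → 13 << 3 = 104. Stack: [104]
STORE_FAST v → v=104. Stack: []
LOAD_FAST v → push 104. Stack: [104]
LOAD_CONST → push 3. Stack: [104, 3]
BINARY_OP >> → 104 >> 3 = 13. Stack: [13]
STORE_FAST r → r=13. Stack: []
LOAD_FAST v → push 104. Stack: [104]
LOAD_CONST → push 2. Stack: [104, 2]
BINARY_OP >> → 104 >> 2 = 26. Stack: [26]
LOAD_FAST a → push 16. Stack: [26, 16]
LOAD_CONST → push 10. Stack: [26, 16, 10]
BINARY_OP * → 16 * 10 = 160. Stack: [26, 160]
BINARY_OP + → 26 + 160 = 186. Stack: [186]
STORE_FAST m → m=186. Stack: []
LOAD_FAST_LOAD_FAST v,s → push 104,13. Stack: [104, 13]
BINARY_OP + → 104 + 13 = 117. Stack: [117]
STORE_FAST v → v=117. Stack: []
LOAD_FAST_LOAD_FAST r,m → push 13,186. Stack: [13, 186]
BINARY_OP & → 13 & 186 = 8. Stack: [8]
LOAD_FAST r → push 13. Stack: [8, 13]
BINARY_OP // → 8 // 13 = 0. Stack: [0]
STORE_FAST u → u=0. Stack: []
LOAD_FAST v → push 117. Stack: [117]
LOAD_CONST → push 9. Stack: [117, 9]
BINARY_OP + → 117 + 9 = 126. Stack: [126]
LOAD_FAST s → push 13. Stack: [126, 13]
BINARY_OP ^ → 126 ^ 13 = 115. Stack: [115]
STORE_FAST p → p=115. Stack: []
LOAD_FAST p → push 115. Stack: [115]
RETURN_VALUE → return 115.

115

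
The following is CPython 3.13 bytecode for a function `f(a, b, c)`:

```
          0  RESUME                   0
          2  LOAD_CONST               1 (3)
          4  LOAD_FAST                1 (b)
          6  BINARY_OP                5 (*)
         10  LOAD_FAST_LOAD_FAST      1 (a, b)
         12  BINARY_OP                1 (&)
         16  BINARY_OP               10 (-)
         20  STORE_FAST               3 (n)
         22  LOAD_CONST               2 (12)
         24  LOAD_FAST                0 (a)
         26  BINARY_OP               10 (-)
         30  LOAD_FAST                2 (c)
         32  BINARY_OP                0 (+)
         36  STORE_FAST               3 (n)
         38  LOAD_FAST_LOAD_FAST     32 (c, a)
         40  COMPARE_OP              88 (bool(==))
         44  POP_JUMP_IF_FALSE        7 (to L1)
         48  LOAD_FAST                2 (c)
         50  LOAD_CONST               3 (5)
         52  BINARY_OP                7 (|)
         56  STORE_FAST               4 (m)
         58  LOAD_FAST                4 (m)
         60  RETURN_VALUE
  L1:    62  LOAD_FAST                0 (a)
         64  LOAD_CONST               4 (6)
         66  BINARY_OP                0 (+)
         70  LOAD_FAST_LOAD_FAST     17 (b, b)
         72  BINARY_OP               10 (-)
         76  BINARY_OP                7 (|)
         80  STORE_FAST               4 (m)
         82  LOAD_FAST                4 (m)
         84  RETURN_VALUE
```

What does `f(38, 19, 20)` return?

44

LOAD_CONST → push 3. Stack: [3]
LOAD_FAST b → push 19. Stack: [3, 19]
BINARY_OP * → 3 * 19 = 57. Stack: [57]
LOAD_FAST_LOAD_FAST a,b → push 38,19. Stack: [57, 38, 19]
BINARY_OP & → 38 & 19 = 2. Stack: [57, 2]
BINARY_OP - → 57 - 2 = 55. Stack: [55]
STORE_FAST n → n=55. Stack: []
LOAD_CONST → push 12. Stack: [12]
LOAD_FAST a → push 38. Stack: [12, 38]
BINARY_OP - → 12 - 38 = -26. Stack: [-26]
LOAD_FAST c → push 20. Stack: [-26, 20]
BINARY_OP + → -26 + 20 = -6. Stack: [-6]
STORE_FAST n → n=-6. Stack: []
LOAD_FAST_LOAD_FAST c,a → push 20,38. Stack: [20, 38]
COMPARE_OP bool(==) → 20 vs 38 = False. Stack: [False]
POP_JUMP_IF_FALSE → pop False; jump. Stack: []
LOAD_FAST a → push 38. Stack: [38]
LOAD_CONST → push 6. Stack: [38, 6]
BINARY_OP + → 38 + 6 = 44. Stack: [44]
LOAD_FAST_LOAD_FAST b,b → push 19,19. Stack: [44, 19, 19]
BINARY_OP - → 19 - 19 = 0. Stack: [44, 0]
BINARY_OP | → 44 | 0 = 44. Stack: [44]
STORE_FAST m → m=44. Stack: []
LOAD_FAST m → push 44. Stack: [44]
RETURN_VALUE → return 44.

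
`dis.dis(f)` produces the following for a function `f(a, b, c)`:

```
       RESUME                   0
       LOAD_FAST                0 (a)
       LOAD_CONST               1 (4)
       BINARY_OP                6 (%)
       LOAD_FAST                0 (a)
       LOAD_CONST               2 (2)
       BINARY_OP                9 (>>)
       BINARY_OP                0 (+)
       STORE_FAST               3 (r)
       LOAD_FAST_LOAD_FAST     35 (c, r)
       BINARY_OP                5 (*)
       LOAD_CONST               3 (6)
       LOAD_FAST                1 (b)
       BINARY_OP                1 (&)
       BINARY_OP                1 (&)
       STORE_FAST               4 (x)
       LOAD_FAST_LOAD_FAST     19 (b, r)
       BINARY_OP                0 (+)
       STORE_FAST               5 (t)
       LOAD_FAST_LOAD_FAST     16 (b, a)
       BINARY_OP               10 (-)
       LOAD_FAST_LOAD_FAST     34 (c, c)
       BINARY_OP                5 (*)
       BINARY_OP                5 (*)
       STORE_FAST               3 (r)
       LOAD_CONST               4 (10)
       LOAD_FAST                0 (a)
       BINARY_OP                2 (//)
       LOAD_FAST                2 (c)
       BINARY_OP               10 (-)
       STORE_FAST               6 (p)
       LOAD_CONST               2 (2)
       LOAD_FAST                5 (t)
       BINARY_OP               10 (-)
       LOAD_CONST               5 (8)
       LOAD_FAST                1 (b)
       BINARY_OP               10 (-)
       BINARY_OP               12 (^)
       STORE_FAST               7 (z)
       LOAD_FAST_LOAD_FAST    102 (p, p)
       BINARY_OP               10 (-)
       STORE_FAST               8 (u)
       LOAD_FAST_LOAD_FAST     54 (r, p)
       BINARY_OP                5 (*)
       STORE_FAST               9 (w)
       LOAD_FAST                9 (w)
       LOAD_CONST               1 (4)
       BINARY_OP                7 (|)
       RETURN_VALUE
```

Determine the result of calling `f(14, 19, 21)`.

-46305

LOAD_FAST a → push 14. Stack: [14]
LOAD_CONST → push 4. Stack: [14, 4]
BINARY_OP % → 14 % 4 = 2. Stack: [2]
LOAD_FAST a → push 14. Stack: [2, 14]
LOAD_CONST → push 2. Stack: [2, 14, 2]
BINARY_OP >> → 14 >> 2 = 3. Stack: [2, 3]
BINARY_OP + → 2 + 3 = 5. Stack: [5]
STORE_FAST r → r=5. Stack: []
LOAD_FAST_LOAD_FAST c,r → push 21,5. Stack: [21, 5]
BINARY_OP * → 21 * 5 = 105. Stack: [105]
LOAD_CONST → push 6. Stack: [105, 6]
LOAD_FAST b → push 19. Stack: [105, 6, 19]
BINARY_OP & → 6 & 19 = 2. Stack: [105, 2]
BINARY_OP & → 105 & 2 = 0. Stack: [0]
STORE_FAST x → x=0. Stack: []
LOAD_FAST_LOAD_FAST b,r → push 19,5. Stack: [19, 5]
BINARY_OP + → 19 + 5 = 24. Stack: [24]
STORE_FAST t → t=24. Stack: []
LOAD_FAST_LOAD_FAST b,a → push 19,14. Stack: [19, 14]
BINARY_OP - → 19 - 14 = 5. Stack: [5]
LOAD_FAST_LOAD_FAST c,c → push 21,21. Stack: [5, 21, 21]
BINARY_OP * → 21 * 21 = 441. Stack: [5, 441]
BINARY_OP * → 5 * 441 = 2205. Stack: [2205]
STORE_FAST r → r=2205. Stack: []
LOAD_CONST → push 10. Stack: [10]
LOAD_FAST a → push 14. Stack: [10, 14]
BINARY_OP // → 10 // 14 = 0. Stack: [0]
LOAD_FAST c → push 21. Stack: [0, 21]
BINARY_OP - → 0 - 21 = -21. Stack: [-21]
STORE_FAST p → p=-21. Stack: []
LOAD_CONST → push 2. Stack: [2]
LOAD_FAST t → push 24. Stack: [2, 24]
BINARY_OP - → 2 - 24 = -22. Stack: [-22]
LOAD_CONST → push 8. Stack: [-22, 8]
LOAD_FAST b → push 19. Stack: [-22, 8, 19]
BINARY_OP - → 8 - 19 = -11. Stack: [-22, -11]
BINARY_OP ^ → -22 ^ -11 = 31. Stack: [31]
STORE_FAST z → z=31. Stack: []
LOAD_FAST_LOAD_FAST p,p → push -21,-21. Stack: [-21, -21]
BINARY_OP - → -21 - -21 = 0. Stack: [0]
STORE_FAST u → u=0. Stack: []
LOAD_FAST_LOAD_FAST r,p → push 2205,-21. Stack: [2205, -21]
BINARY_OP * → 2205 * -21 = -46305. Stack: [-46305]
STORE_FAST w → w=-46305. Stack: []
LOAD_FAST w → push -46305. Stack: [-46305]
LOAD_CONST → push 4. Stack: [-46305, 4]
BINARY_OP | → -46305 | 4 = -46305. Stack: [-46305]
RETURN_VALUE → return -46305.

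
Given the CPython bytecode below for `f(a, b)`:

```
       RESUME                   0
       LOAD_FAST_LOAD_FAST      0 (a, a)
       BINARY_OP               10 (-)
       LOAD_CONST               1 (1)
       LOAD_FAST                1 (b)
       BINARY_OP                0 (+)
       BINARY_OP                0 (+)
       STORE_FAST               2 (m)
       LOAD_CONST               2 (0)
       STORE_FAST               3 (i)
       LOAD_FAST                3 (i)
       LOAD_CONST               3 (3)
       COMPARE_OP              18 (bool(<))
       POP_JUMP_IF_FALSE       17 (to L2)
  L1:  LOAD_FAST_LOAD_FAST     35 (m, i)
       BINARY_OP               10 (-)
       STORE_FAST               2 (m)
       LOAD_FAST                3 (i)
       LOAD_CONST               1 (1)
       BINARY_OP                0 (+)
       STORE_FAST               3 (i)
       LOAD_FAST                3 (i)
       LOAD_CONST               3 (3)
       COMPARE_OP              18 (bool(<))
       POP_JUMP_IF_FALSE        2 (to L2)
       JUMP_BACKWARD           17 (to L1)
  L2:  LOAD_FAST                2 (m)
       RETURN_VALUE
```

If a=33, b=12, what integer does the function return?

LOAD_FAST_LOAD_FAST a,a → push 33,33. Stack: [33, 33]
BINARY_OP - → 33 - 33 = 0. Stack: [0]
LOAD_CONST → push 1. Stack: [0, 1]
LOAD_FAST b → push 12. Stack: [0, 1, 12]
BINARY_OP + → 1 + 12 = 13. Stack: [0, 13]
BINARY_OP + → 0 + 13 = 13. Stack: [13]
STORE_FAST m → m=13. Stack: []
LOAD_CONST → push 0. Stack: [0]
STORE_FAST i → i=0. Stack: []
LOAD_FAST i → push 0. Stack: [0]
LOAD_CONST → push 3. Stack: [0, 3]
COMPARE_OP bool(<) → 0 vs 3 = True. Stack: [True]
POP_JUMP_IF_FALSE → pop True; no jump. Stack: []
LOAD_FAST_LOAD_FAST m,i → push 13,0. Stack: [13, 0]
BINARY_OP - → 13 - 0 = 13. Stack: [13]
STORE_FAST m → m=13. Stack: []
LOAD_FAST i → push 0. Stack: [0]
LOAD_CONST → push 1. Stack: [0, 1]
BINARY_OP + → 0 + 1 = 1. Stack: [1]
STORE_FAST i → i=1. Stack: []
LOAD_FAST i → push 1. Stack: [1]
LOAD_CONST → push 3. Stack: [1, 3]
COMPARE_OP bool(<) → 1 vs 3 = True. Stack: [True]
POP_JUMP_IF_FALSE → pop True; no jump. Stack: []
LOAD_FAST_LOAD_FAST m,i → push 13,1. Stack: [13, 1]
BINARY_OP - → 13 - 1 = 12. Stack: [12]
STORE_FAST m → m=12. Stack: []
LOAD_FAST i → push 1. Stack: [1]
LOAD_CONST → push 1. Stack: [1, 1]
BINARY_OP + → 1 + 1 = 2. Stack: [2]
STORE_FAST i → i=2. Stack: []
LOAD_FAST i → push 2. Stack: [2]
LOAD_CONST → push 3. Stack: [2, 3]
COMPARE_OP bool(<) → 2 vs 3 = True. Stack: [True]
POP_JUMP_IF_FALSE → pop True; no jump. Stack: []
LOAD_FAST_LOAD_FAST m,i → push 12,2. Stack: [12, 2]
BINARY_OP - → 12 - 2 = 10. Stack: [10]
STORE_FAST m → m=10. Stack: []
LOAD_FAST i → push 2. Stack: [2]
LOAD_CONST → push 1. Stack: [2, 1]
BINARY_OP + → 2 + 1 = 3. Stack: [3]
STORE_FAST i → i=3. Stack: []
LOAD_FAST i → push 3. Stack: [3]
LOAD_CONST → push 3. Stack: [3, 3]
COMPARE_OP bool(<) → 3 vs 3 = False. Stack: [False]
POP_JUMP_IF_FALSE → pop False; jump. Stack: []
LOAD_FAST m → push 10. Stack: [10]
RETURN_VALUE → return 10.

10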